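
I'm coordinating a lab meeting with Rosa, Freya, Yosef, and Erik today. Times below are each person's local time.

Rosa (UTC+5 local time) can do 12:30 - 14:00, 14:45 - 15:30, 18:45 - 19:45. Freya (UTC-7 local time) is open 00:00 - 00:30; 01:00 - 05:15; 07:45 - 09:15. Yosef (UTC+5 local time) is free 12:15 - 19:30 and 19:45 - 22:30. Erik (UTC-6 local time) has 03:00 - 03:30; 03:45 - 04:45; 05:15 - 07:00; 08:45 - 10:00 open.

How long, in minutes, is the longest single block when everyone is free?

45

Rosa in UTC: 07:30-09:00, 09:45-10:30, 13:45-14:45 (subtract 5h to convert from UTC+5).
Freya in UTC: 07:00-07:30, 08:00-12:15, 14:45-16:15 (add 7h to convert from UTC-7).
Yosef in UTC: 07:15-14:30, 14:45-17:30 (subtract 5h to convert from UTC+5).
Erik in UTC: 09:00-09:30, 09:45-10:45, 11:15-13:00, 14:45-16:00 (add 6h to convert from UTC-6).
Rosa ∩ Freya: 08:00-09:00, 09:45-10:30.
Rosa ∩ Freya ∩ Yosef: 08:00-09:00, 09:45-10:30.
Rosa ∩ Freya ∩ Yosef ∩ Erik: 09:45-10:30.
The longest is 09:45-10:30 at 45 minutes.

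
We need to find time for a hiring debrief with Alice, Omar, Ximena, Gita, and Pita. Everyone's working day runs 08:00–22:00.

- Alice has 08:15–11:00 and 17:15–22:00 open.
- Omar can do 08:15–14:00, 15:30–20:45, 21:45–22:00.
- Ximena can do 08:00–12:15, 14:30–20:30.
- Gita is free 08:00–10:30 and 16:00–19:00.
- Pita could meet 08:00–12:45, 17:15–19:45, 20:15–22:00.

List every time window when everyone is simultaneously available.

08:15-10:30, 17:15-19:00

Alice ∩ Omar: 08:15-11:00, 17:15-20:45, 21:45-22:00.
Alice ∩ Omar ∩ Ximena: 08:15-11:00, 17:15-20:30.
Alice ∩ Omar ∩ Ximena ∩ Gita: 08:15-10:30, 17:15-19:00.
Alice ∩ Omar ∩ Ximena ∩ Gita ∩ Pita: 08:15-10:30, 17:15-19:00.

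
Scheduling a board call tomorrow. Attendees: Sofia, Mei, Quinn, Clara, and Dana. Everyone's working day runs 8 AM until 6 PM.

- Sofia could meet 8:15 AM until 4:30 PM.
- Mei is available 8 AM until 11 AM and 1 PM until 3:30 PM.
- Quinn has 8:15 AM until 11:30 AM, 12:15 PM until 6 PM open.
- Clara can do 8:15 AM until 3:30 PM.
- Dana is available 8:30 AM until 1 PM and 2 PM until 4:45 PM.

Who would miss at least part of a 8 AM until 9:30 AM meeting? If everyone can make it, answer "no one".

Clara, Dana, Quinn, Sofia

Sofia: not fully free for 08:00-09:30. Mei: free for 08:00-09:30. Quinn: not fully free for 08:00-09:30. Clara: not fully free for 08:00-09:30. Dana: not fully free for 08:00-09:30.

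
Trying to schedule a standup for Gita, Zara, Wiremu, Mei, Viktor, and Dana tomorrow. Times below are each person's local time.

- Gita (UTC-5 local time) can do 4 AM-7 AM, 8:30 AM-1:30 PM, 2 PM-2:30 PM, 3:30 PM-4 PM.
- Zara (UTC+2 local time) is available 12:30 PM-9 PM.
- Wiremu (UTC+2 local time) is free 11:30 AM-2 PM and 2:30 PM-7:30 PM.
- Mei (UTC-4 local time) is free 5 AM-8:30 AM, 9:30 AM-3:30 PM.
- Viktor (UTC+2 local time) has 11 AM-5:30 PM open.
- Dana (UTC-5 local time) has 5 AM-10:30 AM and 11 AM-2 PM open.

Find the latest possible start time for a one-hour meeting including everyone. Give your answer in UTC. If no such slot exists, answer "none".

14:30

Gita in UTC: 09:00-12:00, 13:30-18:30, 19:00-19:30, 20:30-21:00 (add 5h to convert from UTC-5).
Zara in UTC: 10:30-19:00 (subtract 2h to convert from UTC+2).
Wiremu in UTC: 09:30-12:00, 12:30-17:30 (subtract 2h to convert from UTC+2).
Mei in UTC: 09:00-12:30, 13:30-19:30 (add 4h to convert from UTC-4).
Viktor in UTC: 09:00-15:30 (subtract 2h to convert from UTC+2).
Dana in UTC: 10:00-15:30, 16:00-19:00 (add 5h to convert from UTC-5).
Gita ∩ Zara: 10:30-12:00, 13:30-18:30.
Gita ∩ Zara ∩ Wiremu: 10:30-12:00, 13:30-17:30.
Gita ∩ Zara ∩ Wiremu ∩ Mei: 10:30-12:00, 13:30-17:30.
Gita ∩ Zara ∩ Wiremu ∩ Mei ∩ Viktor: 10:30-12:00, 13:30-15:30.
Gita ∩ Zara ∩ Wiremu ∩ Mei ∩ Viktor ∩ Dana: 10:30-12:00, 13:30-15:30.
Those are the intersection windows.
The last common window of at least 60 minutes is 13:30-15:30; a 60-minute meeting can start as late as 14:30 and still end by 15:30.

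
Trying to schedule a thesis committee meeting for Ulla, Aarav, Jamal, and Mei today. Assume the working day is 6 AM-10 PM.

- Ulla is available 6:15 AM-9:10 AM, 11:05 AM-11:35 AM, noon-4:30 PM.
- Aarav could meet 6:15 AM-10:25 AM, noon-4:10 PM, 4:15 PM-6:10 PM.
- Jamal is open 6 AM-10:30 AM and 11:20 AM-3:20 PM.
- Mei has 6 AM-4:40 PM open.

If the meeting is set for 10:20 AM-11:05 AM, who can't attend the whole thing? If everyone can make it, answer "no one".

Ulla: not fully free for 10:20-11:05. Aarav: not fully free for 10:20-11:05. Jamal: not fully free for 10:20-11:05. Mei: free for 10:20-11:05.

Aarav, Jamal, Ulla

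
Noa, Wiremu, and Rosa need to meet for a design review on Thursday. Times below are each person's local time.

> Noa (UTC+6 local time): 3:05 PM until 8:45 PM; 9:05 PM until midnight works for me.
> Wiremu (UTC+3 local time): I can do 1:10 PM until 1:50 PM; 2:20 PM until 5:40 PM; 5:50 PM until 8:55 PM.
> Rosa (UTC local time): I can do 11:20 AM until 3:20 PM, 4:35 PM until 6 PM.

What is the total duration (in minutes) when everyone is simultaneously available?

Noa in UTC: 09:05-14:45, 15:05-18:00 (subtract 6h to convert from UTC+6).
Wiremu in UTC: 10:10-10:50, 11:20-14:40, 14:50-17:55 (subtract 3h to convert from UTC+3).
Rosa in UTC: 11:20-15:20, 16:35-18:00.
Noa ∩ Wiremu: 10:10-10:50, 11:20-14:40, 15:05-17:55.
Noa ∩ Wiremu ∩ Rosa: 11:20-14:40, 15:05-15:20, 16:35-17:55.
Summing the common windows: 200 + 15 + 80 = 295 minutes.

295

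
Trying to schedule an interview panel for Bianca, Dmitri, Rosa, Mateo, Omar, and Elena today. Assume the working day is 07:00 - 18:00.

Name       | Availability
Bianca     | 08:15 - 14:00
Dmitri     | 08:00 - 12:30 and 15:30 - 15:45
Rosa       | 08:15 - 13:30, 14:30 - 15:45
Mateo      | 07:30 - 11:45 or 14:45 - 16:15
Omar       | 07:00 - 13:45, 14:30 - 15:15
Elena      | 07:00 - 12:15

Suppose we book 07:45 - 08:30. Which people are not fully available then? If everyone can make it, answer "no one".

Bianca, Dmitri, Rosa

Bianca: not fully free for 07:45-08:30. Dmitri: not fully free for 07:45-08:30. Rosa: not fully free for 07:45-08:30. Mateo: free for 07:45-08:30. Omar: free for 07:45-08:30. Elena: free for 07:45-08:30.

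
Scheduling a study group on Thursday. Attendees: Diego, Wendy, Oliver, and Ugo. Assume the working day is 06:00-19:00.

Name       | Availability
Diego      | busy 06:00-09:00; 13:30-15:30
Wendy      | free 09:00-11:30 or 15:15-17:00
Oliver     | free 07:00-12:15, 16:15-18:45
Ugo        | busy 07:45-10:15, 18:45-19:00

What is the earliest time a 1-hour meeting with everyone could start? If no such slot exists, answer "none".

10:15

Diego free: 09:00-13:30, 15:30-19:00 (invert busy blocks within the working day).
Wendy free: 09:00-11:30, 15:15-17:00.
Oliver free: 07:00-12:15, 16:15-18:45.
Ugo free: 06:00-07:45, 10:15-18:45 (invert busy blocks within the working day).
Diego ∩ Wendy: 09:00-11:30, 15:30-17:00.
Diego ∩ Wendy ∩ Oliver: 09:00-11:30, 16:15-17:00.
Diego ∩ Wendy ∩ Oliver ∩ Ugo: 10:15-11:30, 16:15-17:00.
The first common window of at least 60 minutes is 10:15-11:30, so the earliest start is 10:15.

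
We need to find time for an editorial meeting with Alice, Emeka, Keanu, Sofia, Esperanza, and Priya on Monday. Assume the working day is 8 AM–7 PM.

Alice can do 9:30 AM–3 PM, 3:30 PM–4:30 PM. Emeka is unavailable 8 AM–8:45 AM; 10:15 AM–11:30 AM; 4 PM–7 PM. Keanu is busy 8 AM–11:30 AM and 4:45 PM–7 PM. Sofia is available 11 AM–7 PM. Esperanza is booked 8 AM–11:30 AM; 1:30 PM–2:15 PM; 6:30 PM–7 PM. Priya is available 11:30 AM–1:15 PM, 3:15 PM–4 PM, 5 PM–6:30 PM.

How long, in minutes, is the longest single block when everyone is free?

105

Alice free: 09:30-15:00, 15:30-16:30.
Emeka free: 08:45-10:15, 11:30-16:00 (invert busy blocks within the working day).
Keanu free: 11:30-16:45 (invert busy blocks within the working day).
Sofia free: 11:00-19:00.
Esperanza free: 11:30-13:30, 14:15-18:30 (invert busy blocks within the working day).
Priya free: 11:30-13:15, 15:15-16:00, 17:00-18:30.
Alice ∩ Emeka: 09:30-10:15, 11:30-15:00, 15:30-16:00.
Alice ∩ Emeka ∩ Keanu: 11:30-15:00, 15:30-16:00.
Alice ∩ Emeka ∩ Keanu ∩ Sofia: 11:30-15:00, 15:30-16:00.
Alice ∩ Emeka ∩ Keanu ∩ Sofia ∩ Esperanza: 11:30-13:30, 14:15-15:00, 15:30-16:00.
Alice ∩ Emeka ∩ Keanu ∩ Sofia ∩ Esperanza ∩ Priya: 11:30-13:15, 15:30-16:00.
The longest is 11:30-13:15 at 105 minutes.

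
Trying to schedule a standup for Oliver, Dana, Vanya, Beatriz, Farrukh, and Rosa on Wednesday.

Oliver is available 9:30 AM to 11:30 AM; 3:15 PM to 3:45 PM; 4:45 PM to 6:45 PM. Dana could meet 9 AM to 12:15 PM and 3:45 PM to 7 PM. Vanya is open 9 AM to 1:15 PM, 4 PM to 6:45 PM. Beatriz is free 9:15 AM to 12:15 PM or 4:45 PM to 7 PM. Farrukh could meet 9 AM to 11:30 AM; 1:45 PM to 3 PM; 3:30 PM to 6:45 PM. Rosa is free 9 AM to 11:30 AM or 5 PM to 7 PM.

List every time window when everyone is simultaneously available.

Oliver ∩ Dana: 09:30-11:30, 16:45-18:45.
Oliver ∩ Dana ∩ Vanya: 09:30-11:30, 16:45-18:45.
Oliver ∩ Dana ∩ Vanya ∩ Beatriz: 09:30-11:30, 16:45-18:45.
Oliver ∩ Dana ∩ Vanya ∩ Beatriz ∩ Farrukh: 09:30-11:30, 16:45-18:45.
Oliver ∩ Dana ∩ Vanya ∩ Beatriz ∩ Farrukh ∩ Rosa: 09:30-11:30, 17:00-18:45.
So the common availability across everyone is 09:30-11:30, 17:00-18:45.

09:30-11:30, 17:00-18:45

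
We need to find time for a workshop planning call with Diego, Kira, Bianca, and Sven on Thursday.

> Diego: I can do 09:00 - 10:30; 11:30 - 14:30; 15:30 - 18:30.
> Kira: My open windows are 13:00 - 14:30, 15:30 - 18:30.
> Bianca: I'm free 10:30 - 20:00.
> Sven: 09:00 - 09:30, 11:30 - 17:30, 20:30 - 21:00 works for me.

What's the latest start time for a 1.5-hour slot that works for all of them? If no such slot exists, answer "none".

16:00

Diego ∩ Kira: 13:00-14:30, 15:30-18:30.
Diego ∩ Kira ∩ Bianca: 13:00-14:30, 15:30-18:30.
Diego ∩ Kira ∩ Bianca ∩ Sven: 13:00-14:30, 15:30-17:30.
The last common window of at least 90 minutes is 15:30-17:30; a 90-minute meeting can start as late as 16:00 and still end by 17:30.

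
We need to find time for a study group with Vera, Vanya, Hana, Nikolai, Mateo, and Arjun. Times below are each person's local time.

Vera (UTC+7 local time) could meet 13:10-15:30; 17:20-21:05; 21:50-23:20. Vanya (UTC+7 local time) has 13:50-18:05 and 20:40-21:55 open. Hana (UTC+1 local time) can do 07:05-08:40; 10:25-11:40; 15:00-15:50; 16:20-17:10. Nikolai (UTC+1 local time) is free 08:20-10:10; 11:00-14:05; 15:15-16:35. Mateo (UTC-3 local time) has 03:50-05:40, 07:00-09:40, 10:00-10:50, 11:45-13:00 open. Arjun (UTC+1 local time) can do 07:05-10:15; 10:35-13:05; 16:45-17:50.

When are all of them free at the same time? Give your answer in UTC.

Vera in UTC: 06:10-08:30, 10:20-14:05, 14:50-16:20 (subtract 7h to convert from UTC+7).
Vanya in UTC: 06:50-11:05, 13:40-14:55 (subtract 7h to convert from UTC+7).
Hana in UTC: 06:05-07:40, 09:25-10:40, 14:00-14:50, 15:20-16:10 (subtract 1h to convert from UTC+1).
Nikolai in UTC: 07:20-09:10, 10:00-13:05, 14:15-15:35 (subtract 1h to convert from UTC+1).
Mateo in UTC: 06:50-08:40, 10:00-12:40, 13:00-13:50, 14:45-16:00 (add 3h to convert from UTC-3).
Arjun in UTC: 06:05-09:15, 09:35-12:05, 15:45-16:50 (subtract 1h to convert from UTC+1).
Vera ∩ Vanya: 06:50-08:30, 10:20-11:05, 13:40-14:05, 14:50-14:55.
Vera ∩ Vanya ∩ Hana: 06:50-07:40, 10:20-10:40, 14:00-14:05.
Vera ∩ Vanya ∩ Hana ∩ Nikolai: 07:20-07:40, 10:20-10:40.
Vera ∩ Vanya ∩ Hana ∩ Nikolai ∩ Mateo: 07:20-07:40, 10:20-10:40.
Vera ∩ Vanya ∩ Hana ∩ Nikolai ∩ Mateo ∩ Arjun: 07:20-07:40, 10:20-10:40.

07:20-07:40, 10:20-10:40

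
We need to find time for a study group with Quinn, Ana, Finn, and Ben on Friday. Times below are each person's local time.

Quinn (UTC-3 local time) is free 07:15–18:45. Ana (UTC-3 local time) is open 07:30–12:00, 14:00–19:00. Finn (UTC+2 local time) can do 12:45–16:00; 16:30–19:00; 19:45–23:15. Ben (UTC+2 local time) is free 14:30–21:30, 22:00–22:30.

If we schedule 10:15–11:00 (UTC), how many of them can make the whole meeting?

1

Quinn in UTC: 10:15-21:45 (add 3h to convert from UTC-3).
Ana in UTC: 10:30-15:00, 17:00-22:00 (add 3h to convert from UTC-3).
Finn in UTC: 10:45-14:00, 14:30-17:00, 17:45-21:15 (subtract 2h to convert from UTC+2).
Ben in UTC: 12:30-19:30, 20:00-20:30 (subtract 2h to convert from UTC+2).
Quinn can make the full 10:15-11:00 slot — that's 1.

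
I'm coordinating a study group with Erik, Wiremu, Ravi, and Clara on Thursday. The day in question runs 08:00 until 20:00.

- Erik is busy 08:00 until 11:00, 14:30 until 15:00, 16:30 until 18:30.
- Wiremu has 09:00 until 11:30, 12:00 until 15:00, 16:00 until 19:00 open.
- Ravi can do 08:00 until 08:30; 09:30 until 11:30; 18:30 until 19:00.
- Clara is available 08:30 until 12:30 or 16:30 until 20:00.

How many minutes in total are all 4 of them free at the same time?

60

Erik free: 11:00-14:30, 15:00-16:30, 18:30-20:00 (invert busy blocks within the working day).
Wiremu free: 09:00-11:30, 12:00-15:00, 16:00-19:00.
Ravi free: 08:00-08:30, 09:30-11:30, 18:30-19:00.
Clara free: 08:30-12:30, 16:30-20:00.
Erik ∩ Wiremu: 11:00-11:30, 12:00-14:30, 16:00-16:30, 18:30-19:00.
Erik ∩ Wiremu ∩ Ravi: 11:00-11:30, 18:30-19:00.
Erik ∩ Wiremu ∩ Ravi ∩ Clara: 11:00-11:30, 18:30-19:00.
Those are the intersection windows.
Summing the common windows: 30 + 30 = 60 minutes.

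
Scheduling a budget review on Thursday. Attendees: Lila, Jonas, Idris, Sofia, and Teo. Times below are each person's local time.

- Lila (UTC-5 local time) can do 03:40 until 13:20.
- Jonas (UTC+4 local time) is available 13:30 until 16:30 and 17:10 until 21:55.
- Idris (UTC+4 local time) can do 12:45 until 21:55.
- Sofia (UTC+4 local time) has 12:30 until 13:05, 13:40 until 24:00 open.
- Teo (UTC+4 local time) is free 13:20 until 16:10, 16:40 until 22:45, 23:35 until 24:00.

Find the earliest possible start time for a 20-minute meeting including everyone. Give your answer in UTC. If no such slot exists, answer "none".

Lila in UTC: 08:40-18:20 (add 5h to convert from UTC-5).
Jonas in UTC: 09:30-12:30, 13:10-17:55 (subtract 4h to convert from UTC+4).
Idris in UTC: 08:45-17:55 (subtract 4h to convert from UTC+4).
Sofia in UTC: 08:30-09:05, 09:40-20:00 (subtract 4h to convert from UTC+4).
Teo in UTC: 09:20-12:10, 12:40-18:45, 19:35-20:00 (subtract 4h to convert from UTC+4).
Lila ∩ Jonas: 09:30-12:30, 13:10-17:55.
Lila ∩ Jonas ∩ Idris: 09:30-12:30, 13:10-17:55.
Lila ∩ Jonas ∩ Idris ∩ Sofia: 09:40-12:30, 13:10-17:55.
Lila ∩ Jonas ∩ Idris ∩ Sofia ∩ Teo: 09:40-12:10, 13:10-17:55.
The first common window of at least 20 minutes is 09:40-12:10, so the earliest start is 09:40.

09:40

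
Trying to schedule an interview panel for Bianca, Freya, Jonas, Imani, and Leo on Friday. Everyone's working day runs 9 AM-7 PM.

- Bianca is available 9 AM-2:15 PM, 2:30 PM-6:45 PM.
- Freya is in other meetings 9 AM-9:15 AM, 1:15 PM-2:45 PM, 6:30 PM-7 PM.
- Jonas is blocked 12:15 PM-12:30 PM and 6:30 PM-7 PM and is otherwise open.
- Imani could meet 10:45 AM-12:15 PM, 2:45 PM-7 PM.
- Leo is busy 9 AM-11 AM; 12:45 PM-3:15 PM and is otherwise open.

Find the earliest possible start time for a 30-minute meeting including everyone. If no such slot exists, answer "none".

Bianca free: 09:00-14:15, 14:30-18:45.
Freya free: 09:15-13:15, 14:45-18:30 (invert busy blocks within the working day).
Jonas free: 09:00-12:15, 12:30-18:30 (invert busy blocks within the working day).
Imani free: 10:45-12:15, 14:45-19:00.
Leo free: 11:00-12:45, 15:15-19:00 (invert busy blocks within the working day).
Bianca ∩ Freya: 09:15-13:15, 14:45-18:30.
Bianca ∩ Freya ∩ Jonas: 09:15-12:15, 12:30-13:15, 14:45-18:30.
Bianca ∩ Freya ∩ Jonas ∩ Imani: 10:45-12:15, 14:45-18:30.
Bianca ∩ Freya ∩ Jonas ∩ Imani ∩ Leo: 11:00-12:15, 15:15-18:30.
Those are the intersection windows.
The first common window of at least 30 minutes is 11:00-12:15, so the earliest start is 11:00.

11:00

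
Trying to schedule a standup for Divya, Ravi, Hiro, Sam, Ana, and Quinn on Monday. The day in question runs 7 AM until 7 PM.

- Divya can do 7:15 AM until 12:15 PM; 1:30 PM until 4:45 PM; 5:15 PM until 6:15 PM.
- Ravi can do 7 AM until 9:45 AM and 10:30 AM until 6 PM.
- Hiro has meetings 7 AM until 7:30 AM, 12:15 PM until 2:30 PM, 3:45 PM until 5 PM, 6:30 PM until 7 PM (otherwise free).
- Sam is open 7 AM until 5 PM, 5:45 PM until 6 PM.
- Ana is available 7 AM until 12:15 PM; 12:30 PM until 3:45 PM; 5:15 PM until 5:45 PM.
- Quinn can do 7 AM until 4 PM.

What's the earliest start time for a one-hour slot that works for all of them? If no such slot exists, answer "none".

07:30

Divya free: 07:15-12:15, 13:30-16:45, 17:15-18:15.
Ravi free: 07:00-09:45, 10:30-18:00.
Hiro free: 07:30-12:15, 14:30-15:45, 17:00-18:30 (invert busy blocks within the working day).
Sam free: 07:00-17:00, 17:45-18:00.
Ana free: 07:00-12:15, 12:30-15:45, 17:15-17:45.
Quinn free: 07:00-16:00.
Divya ∩ Ravi: 07:15-09:45, 10:30-12:15, 13:30-16:45, 17:15-18:00.
Divya ∩ Ravi ∩ Hiro: 07:30-09:45, 10:30-12:15, 14:30-15:45, 17:15-18:00.
Divya ∩ Ravi ∩ Hiro ∩ Sam: 07:30-09:45, 10:30-12:15, 14:30-15:45, 17:45-18:00.
Divya ∩ Ravi ∩ Hiro ∩ Sam ∩ Ana: 07:30-09:45, 10:30-12:15, 14:30-15:45.
Divya ∩ Ravi ∩ Hiro ∩ Sam ∩ Ana ∩ Quinn: 07:30-09:45, 10:30-12:15, 14:30-15:45.
So the common availability across everyone is 07:30-09:45, 10:30-12:15, 14:30-15:45.
The first common window of at least 60 minutes is 07:30-09:45, so the earliest start is 07:30.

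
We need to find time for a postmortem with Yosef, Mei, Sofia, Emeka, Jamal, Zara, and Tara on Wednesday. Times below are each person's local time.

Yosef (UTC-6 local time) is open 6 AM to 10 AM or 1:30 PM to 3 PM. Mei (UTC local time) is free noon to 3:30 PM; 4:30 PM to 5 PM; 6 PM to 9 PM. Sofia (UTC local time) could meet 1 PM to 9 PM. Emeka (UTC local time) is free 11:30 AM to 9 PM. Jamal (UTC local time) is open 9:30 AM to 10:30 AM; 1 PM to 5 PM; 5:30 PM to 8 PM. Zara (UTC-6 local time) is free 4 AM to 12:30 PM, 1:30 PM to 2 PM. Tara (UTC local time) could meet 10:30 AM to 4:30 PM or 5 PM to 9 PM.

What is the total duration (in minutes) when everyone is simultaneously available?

Yosef in UTC: 12:00-16:00, 19:30-21:00 (add 6h to convert from UTC-6).
Mei in UTC: 12:00-15:30, 16:30-17:00, 18:00-21:00.
Sofia in UTC: 13:00-21:00.
Emeka in UTC: 11:30-21:00.
Jamal in UTC: 09:30-10:30, 13:00-17:00, 17:30-20:00.
Zara in UTC: 10:00-18:30, 19:30-20:00 (add 6h to convert from UTC-6).
Tara in UTC: 10:30-16:30, 17:00-21:00.
Yosef ∩ Mei: 12:00-15:30, 19:30-21:00.
Yosef ∩ Mei ∩ Sofia: 13:00-15:30, 19:30-21:00.
Yosef ∩ Mei ∩ Sofia ∩ Emeka: 13:00-15:30, 19:30-21:00.
Yosef ∩ Mei ∩ Sofia ∩ Emeka ∩ Jamal: 13:00-15:30, 19:30-20:00.
Yosef ∩ Mei ∩ Sofia ∩ Emeka ∩ Jamal ∩ Zara: 13:00-15:30, 19:30-20:00.
Yosef ∩ Mei ∩ Sofia ∩ Emeka ∩ Jamal ∩ Zara ∩ Tara: 13:00-15:30, 19:30-20:00.
Summing the common windows: 150 + 30 = 180 minutes.

180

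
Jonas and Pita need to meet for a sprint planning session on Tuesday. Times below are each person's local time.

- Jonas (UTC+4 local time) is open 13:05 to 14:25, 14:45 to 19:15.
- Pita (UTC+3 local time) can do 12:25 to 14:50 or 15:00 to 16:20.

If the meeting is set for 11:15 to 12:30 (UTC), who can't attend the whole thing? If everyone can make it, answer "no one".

Jonas in UTC: 09:05-10:25, 10:45-15:15 (subtract 4h to convert from UTC+4).
Pita in UTC: 09:25-11:50, 12:00-13:20 (subtract 3h to convert from UTC+3).
Jonas: free for 11:15-12:30. Pita: not fully free for 11:15-12:30.

Pita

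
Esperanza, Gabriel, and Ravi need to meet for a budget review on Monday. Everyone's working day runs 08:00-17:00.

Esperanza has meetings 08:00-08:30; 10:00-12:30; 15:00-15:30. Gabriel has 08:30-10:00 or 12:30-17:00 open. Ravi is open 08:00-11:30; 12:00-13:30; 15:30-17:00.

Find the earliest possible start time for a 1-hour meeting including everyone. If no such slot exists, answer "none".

Esperanza free: 08:30-10:00, 12:30-15:00, 15:30-17:00 (invert busy blocks within the working day).
Gabriel free: 08:30-10:00, 12:30-17:00.
Ravi free: 08:00-11:30, 12:00-13:30, 15:30-17:00.
Esperanza ∩ Gabriel: 08:30-10:00, 12:30-15:00, 15:30-17:00.
Esperanza ∩ Gabriel ∩ Ravi: 08:30-10:00, 12:30-13:30, 15:30-17:00.
Those are the intersection windows.
The first common window of at least 60 minutes is 08:30-10:00, so the earliest start is 08:30.

08:30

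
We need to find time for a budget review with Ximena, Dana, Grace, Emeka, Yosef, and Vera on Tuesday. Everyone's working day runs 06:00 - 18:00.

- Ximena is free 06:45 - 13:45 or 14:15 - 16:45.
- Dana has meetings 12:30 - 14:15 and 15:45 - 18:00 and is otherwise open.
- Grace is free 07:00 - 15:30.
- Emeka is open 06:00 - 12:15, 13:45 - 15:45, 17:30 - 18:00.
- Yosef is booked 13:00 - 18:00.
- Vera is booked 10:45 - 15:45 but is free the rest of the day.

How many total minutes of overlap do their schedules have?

225

Ximena free: 06:45-13:45, 14:15-16:45.
Dana free: 06:00-12:30, 14:15-15:45 (invert busy blocks within the working day).
Grace free: 07:00-15:30.
Emeka free: 06:00-12:15, 13:45-15:45, 17:30-18:00.
Yosef free: 06:00-13:00 (invert busy blocks within the working day).
Vera free: 06:00-10:45, 15:45-18:00 (invert busy blocks within the working day).
Ximena ∩ Dana: 06:45-12:30, 14:15-15:45.
Ximena ∩ Dana ∩ Grace: 07:00-12:30, 14:15-15:30.
Ximena ∩ Dana ∩ Grace ∩ Emeka: 07:00-12:15, 14:15-15:30.
Ximena ∩ Dana ∩ Grace ∩ Emeka ∩ Yosef: 07:00-12:15.
Ximena ∩ Dana ∩ Grace ∩ Emeka ∩ Yosef ∩ Vera: 07:00-10:45.
That's a single block of 225 minutes.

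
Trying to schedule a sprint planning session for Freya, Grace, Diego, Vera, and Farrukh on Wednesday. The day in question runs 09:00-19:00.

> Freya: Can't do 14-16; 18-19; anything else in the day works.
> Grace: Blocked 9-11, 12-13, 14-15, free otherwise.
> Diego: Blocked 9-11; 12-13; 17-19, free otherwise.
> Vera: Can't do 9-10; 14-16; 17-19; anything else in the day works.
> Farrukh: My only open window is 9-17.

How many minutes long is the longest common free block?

60

Freya free: 09:00-14:00, 16:00-18:00 (invert busy blocks within the working day).
Grace free: 11:00-12:00, 13:00-14:00, 15:00-19:00 (invert busy blocks within the working day).
Diego free: 11:00-12:00, 13:00-17:00 (invert busy blocks within the working day).
Vera free: 10:00-14:00, 16:00-17:00 (invert busy blocks within the working day).
Farrukh free: 09:00-17:00.
Freya ∩ Grace: 11:00-12:00, 13:00-14:00, 16:00-18:00.
Freya ∩ Grace ∩ Diego: 11:00-12:00, 13:00-14:00, 16:00-17:00.
Freya ∩ Grace ∩ Diego ∩ Vera: 11:00-12:00, 13:00-14:00, 16:00-17:00.
Freya ∩ Grace ∩ Diego ∩ Vera ∩ Farrukh: 11:00-12:00, 13:00-14:00, 16:00-17:00.
So the common availability across everyone is 11:00-12:00, 13:00-14:00, 16:00-17:00.
The longest is 11:00-12:00 at 60 minutes.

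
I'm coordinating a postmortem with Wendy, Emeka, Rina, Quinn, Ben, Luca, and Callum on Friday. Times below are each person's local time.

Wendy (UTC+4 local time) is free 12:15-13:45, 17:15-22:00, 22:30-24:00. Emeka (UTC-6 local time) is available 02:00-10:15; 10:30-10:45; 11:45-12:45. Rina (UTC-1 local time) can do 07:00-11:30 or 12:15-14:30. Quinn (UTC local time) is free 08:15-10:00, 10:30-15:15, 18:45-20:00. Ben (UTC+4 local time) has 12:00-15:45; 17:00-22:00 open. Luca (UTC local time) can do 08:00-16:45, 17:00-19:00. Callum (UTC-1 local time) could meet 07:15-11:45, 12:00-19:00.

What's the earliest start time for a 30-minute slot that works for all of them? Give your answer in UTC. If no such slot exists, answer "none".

08:15

Wendy in UTC: 08:15-09:45, 13:15-18:00, 18:30-20:00 (subtract 4h to convert from UTC+4).
Emeka in UTC: 08:00-16:15, 16:30-16:45, 17:45-18:45 (add 6h to convert from UTC-6).
Rina in UTC: 08:00-12:30, 13:15-15:30 (add 1h to convert from UTC-1).
Quinn in UTC: 08:15-10:00, 10:30-15:15, 18:45-20:00.
Ben in UTC: 08:00-11:45, 13:00-18:00 (subtract 4h to convert from UTC+4).
Luca in UTC: 08:00-16:45, 17:00-19:00.
Callum in UTC: 08:15-12:45, 13:00-20:00 (add 1h to convert from UTC-1).
Wendy ∩ Emeka: 08:15-09:45, 13:15-16:15, 16:30-16:45, 17:45-18:00, 18:30-18:45.
Wendy ∩ Emeka ∩ Rina: 08:15-09:45, 13:15-15:30.
Wendy ∩ Emeka ∩ Rina ∩ Quinn: 08:15-09:45, 13:15-15:15.
Wendy ∩ Emeka ∩ Rina ∩ Quinn ∩ Ben: 08:15-09:45, 13:15-15:15.
Wendy ∩ Emeka ∩ Rina ∩ Quinn ∩ Ben ∩ Luca: 08:15-09:45, 13:15-15:15.
Wendy ∩ Emeka ∩ Rina ∩ Quinn ∩ Ben ∩ Luca ∩ Callum: 08:15-09:45, 13:15-15:15.
Those are the intersection windows.
The first common window of at least 30 minutes is 08:15-09:45, so the earliest start is 08:15.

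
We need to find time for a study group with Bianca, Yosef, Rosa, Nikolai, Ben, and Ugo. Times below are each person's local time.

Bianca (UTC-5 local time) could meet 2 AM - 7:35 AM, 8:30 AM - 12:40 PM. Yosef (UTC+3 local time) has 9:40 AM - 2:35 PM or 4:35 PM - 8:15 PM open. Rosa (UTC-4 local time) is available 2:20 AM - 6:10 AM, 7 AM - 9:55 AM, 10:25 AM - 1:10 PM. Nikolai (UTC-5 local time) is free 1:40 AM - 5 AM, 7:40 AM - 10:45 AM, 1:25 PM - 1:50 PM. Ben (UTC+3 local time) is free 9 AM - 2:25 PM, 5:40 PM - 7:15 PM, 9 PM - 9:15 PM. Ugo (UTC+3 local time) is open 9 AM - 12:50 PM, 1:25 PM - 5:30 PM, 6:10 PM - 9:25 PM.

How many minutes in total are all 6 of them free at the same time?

205

Bianca in UTC: 07:00-12:35, 13:30-17:40 (add 5h to convert from UTC-5).
Yosef in UTC: 06:40-11:35, 13:35-17:15 (subtract 3h to convert from UTC+3).
Rosa in UTC: 06:20-10:10, 11:00-13:55, 14:25-17:10 (add 4h to convert from UTC-4).
Nikolai in UTC: 06:40-10:00, 12:40-15:45, 18:25-18:50 (add 5h to convert from UTC-5).
Ben in UTC: 06:00-11:25, 14:40-16:15, 18:00-18:15 (subtract 3h to convert from UTC+3).
Ugo in UTC: 06:00-09:50, 10:25-14:30, 15:10-18:25 (subtract 3h to convert from UTC+3).
Bianca ∩ Yosef: 07:00-11:35, 13:35-17:15.
Bianca ∩ Yosef ∩ Rosa: 07:00-10:10, 11:00-11:35, 13:35-13:55, 14:25-17:10.
Bianca ∩ Yosef ∩ Rosa ∩ Nikolai: 07:00-10:00, 13:35-13:55, 14:25-15:45.
Bianca ∩ Yosef ∩ Rosa ∩ Nikolai ∩ Ben: 07:00-10:00, 14:40-15:45.
Bianca ∩ Yosef ∩ Rosa ∩ Nikolai ∩ Ben ∩ Ugo: 07:00-09:50, 15:10-15:45.
So the common availability across everyone is 07:00-09:50, 15:10-15:45.
Summing the common windows: 170 + 35 = 205 minutes.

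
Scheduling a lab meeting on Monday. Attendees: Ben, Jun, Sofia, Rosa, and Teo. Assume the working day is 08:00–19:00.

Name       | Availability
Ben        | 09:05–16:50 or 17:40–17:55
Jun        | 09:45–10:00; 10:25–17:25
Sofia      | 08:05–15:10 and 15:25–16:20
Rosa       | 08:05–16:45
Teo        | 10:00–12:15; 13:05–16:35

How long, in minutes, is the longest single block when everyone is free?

125

Ben ∩ Jun: 09:45-10:00, 10:25-16:50.
Ben ∩ Jun ∩ Sofia: 09:45-10:00, 10:25-15:10, 15:25-16:20.
Ben ∩ Jun ∩ Sofia ∩ Rosa: 09:45-10:00, 10:25-15:10, 15:25-16:20.
Ben ∩ Jun ∩ Sofia ∩ Rosa ∩ Teo: 10:25-12:15, 13:05-15:10, 15:25-16:20.
The longest is 13:05-15:10 at 125 minutes.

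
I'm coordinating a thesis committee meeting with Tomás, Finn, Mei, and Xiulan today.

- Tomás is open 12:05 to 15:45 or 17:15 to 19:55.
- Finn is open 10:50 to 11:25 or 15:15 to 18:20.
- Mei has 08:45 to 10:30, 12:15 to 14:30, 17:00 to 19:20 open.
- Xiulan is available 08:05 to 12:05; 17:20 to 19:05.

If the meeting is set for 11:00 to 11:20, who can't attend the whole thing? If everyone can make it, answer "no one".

Mei, Tomás

Tomás: not fully free for 11:00-11:20. Finn: free for 11:00-11:20. Mei: not fully free for 11:00-11:20. Xiulan: free for 11:00-11:20.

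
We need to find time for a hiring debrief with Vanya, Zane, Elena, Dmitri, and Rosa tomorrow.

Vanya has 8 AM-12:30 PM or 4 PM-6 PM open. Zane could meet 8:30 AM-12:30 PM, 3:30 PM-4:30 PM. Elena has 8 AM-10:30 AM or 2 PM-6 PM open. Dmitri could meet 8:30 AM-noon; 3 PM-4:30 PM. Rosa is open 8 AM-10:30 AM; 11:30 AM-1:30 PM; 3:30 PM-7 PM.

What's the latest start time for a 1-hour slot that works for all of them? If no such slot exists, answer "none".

Vanya ∩ Zane: 08:30-12:30, 16:00-16:30.
Vanya ∩ Zane ∩ Elena: 08:30-10:30, 16:00-16:30.
Vanya ∩ Zane ∩ Elena ∩ Dmitri: 08:30-10:30, 16:00-16:30.
Vanya ∩ Zane ∩ Elena ∩ Dmitri ∩ Rosa: 08:30-10:30, 16:00-16:30.
The last common window of at least 60 minutes is 08:30-10:30; a 60-minute meeting can start as late as 09:30 and still end by 10:30.

09:30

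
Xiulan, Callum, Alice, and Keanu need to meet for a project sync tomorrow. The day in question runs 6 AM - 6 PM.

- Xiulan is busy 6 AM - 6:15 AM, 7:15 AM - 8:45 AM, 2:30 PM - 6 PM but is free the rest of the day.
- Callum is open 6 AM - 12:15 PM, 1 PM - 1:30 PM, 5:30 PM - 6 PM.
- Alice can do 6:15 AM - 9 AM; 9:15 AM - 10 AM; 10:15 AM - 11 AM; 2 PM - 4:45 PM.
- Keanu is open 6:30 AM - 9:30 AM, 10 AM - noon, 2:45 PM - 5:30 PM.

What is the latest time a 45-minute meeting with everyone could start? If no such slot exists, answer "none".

10:15

Xiulan free: 06:15-07:15, 08:45-14:30 (invert busy blocks within the working day).
Callum free: 06:00-12:15, 13:00-13:30, 17:30-18:00.
Alice free: 06:15-09:00, 09:15-10:00, 10:15-11:00, 14:00-16:45.
Keanu free: 06:30-09:30, 10:00-12:00, 14:45-17:30.
Xiulan ∩ Callum: 06:15-07:15, 08:45-12:15, 13:00-13:30.
Xiulan ∩ Callum ∩ Alice: 06:15-07:15, 08:45-09:00, 09:15-10:00, 10:15-11:00.
Xiulan ∩ Callum ∩ Alice ∩ Keanu: 06:30-07:15, 08:45-09:00, 09:15-09:30, 10:15-11:00.
So the common availability across everyone is 06:30-07:15, 08:45-09:00, 09:15-09:30, 10:15-11:00.
The last common window of at least 45 minutes is 10:15-11:00; a 45-minute meeting can start as late as 10:15 and still end by 11:00.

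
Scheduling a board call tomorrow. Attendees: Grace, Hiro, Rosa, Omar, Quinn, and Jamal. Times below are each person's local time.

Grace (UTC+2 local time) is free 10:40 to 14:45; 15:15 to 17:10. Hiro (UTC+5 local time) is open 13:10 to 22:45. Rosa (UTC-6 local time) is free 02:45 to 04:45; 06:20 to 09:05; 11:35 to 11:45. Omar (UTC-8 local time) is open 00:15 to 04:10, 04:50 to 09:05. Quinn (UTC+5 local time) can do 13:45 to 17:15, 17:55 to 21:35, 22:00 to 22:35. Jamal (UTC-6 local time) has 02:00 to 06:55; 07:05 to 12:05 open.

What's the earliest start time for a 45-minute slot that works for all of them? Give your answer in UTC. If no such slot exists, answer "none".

Grace in UTC: 08:40-12:45, 13:15-15:10 (subtract 2h to convert from UTC+2).
Hiro in UTC: 08:10-17:45 (subtract 5h to convert from UTC+5).
Rosa in UTC: 08:45-10:45, 12:20-15:05, 17:35-17:45 (add 6h to convert from UTC-6).
Omar in UTC: 08:15-12:10, 12:50-17:05 (add 8h to convert from UTC-8).
Quinn in UTC: 08:45-12:15, 12:55-16:35, 17:00-17:35 (subtract 5h to convert from UTC+5).
Jamal in UTC: 08:00-12:55, 13:05-18:05 (add 6h to convert from UTC-6).
Grace ∩ Hiro: 08:40-12:45, 13:15-15:10.
Grace ∩ Hiro ∩ Rosa: 08:45-10:45, 12:20-12:45, 13:15-15:05.
Grace ∩ Hiro ∩ Rosa ∩ Omar: 08:45-10:45, 13:15-15:05.
Grace ∩ Hiro ∩ Rosa ∩ Omar ∩ Quinn: 08:45-10:45, 13:15-15:05.
Grace ∩ Hiro ∩ Rosa ∩ Omar ∩ Quinn ∩ Jamal: 08:45-10:45, 13:15-15:05.
The first common window of at least 45 minutes is 08:45-10:45, so the earliest start is 08:45.

08:45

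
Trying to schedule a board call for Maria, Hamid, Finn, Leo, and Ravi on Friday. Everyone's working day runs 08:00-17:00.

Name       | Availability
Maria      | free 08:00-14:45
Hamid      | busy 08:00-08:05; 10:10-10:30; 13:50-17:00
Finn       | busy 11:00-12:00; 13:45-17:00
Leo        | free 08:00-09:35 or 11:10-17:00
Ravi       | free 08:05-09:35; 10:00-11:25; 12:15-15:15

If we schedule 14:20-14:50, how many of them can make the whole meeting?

Maria free: 08:00-14:45.
Hamid free: 08:05-10:10, 10:30-13:50 (invert busy blocks within the working day).
Finn free: 08:00-11:00, 12:00-13:45 (invert busy blocks within the working day).
Leo free: 08:00-09:35, 11:10-17:00.
Ravi free: 08:05-09:35, 10:00-11:25, 12:15-15:15.
Leo and Ravi can make the full 14:20-14:50 slot — that's 2.

2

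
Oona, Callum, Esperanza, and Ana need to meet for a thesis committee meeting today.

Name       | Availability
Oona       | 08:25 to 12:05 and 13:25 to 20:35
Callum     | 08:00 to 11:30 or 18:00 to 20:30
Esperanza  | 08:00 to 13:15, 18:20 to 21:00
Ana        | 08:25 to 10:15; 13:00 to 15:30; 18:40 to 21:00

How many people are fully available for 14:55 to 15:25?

Oona and Ana can make the full 14:55-15:25 slot — that's 2.

2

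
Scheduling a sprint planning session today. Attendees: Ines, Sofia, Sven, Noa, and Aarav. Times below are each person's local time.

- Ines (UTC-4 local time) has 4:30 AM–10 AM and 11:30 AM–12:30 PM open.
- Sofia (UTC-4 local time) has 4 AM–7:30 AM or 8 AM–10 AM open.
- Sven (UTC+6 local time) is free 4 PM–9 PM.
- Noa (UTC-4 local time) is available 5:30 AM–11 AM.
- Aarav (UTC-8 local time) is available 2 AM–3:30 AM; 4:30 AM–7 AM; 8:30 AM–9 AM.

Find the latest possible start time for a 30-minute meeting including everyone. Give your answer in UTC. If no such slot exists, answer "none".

Ines in UTC: 08:30-14:00, 15:30-16:30 (add 4h to convert from UTC-4).
Sofia in UTC: 08:00-11:30, 12:00-14:00 (add 4h to convert from UTC-4).
Sven in UTC: 10:00-15:00 (subtract 6h to convert from UTC+6).
Noa in UTC: 09:30-15:00 (add 4h to convert from UTC-4).
Aarav in UTC: 10:00-11:30, 12:30-15:00, 16:30-17:00 (add 8h to convert from UTC-8).
Ines ∩ Sofia: 08:30-11:30, 12:00-14:00.
Ines ∩ Sofia ∩ Sven: 10:00-11:30, 12:00-14:00.
Ines ∩ Sofia ∩ Sven ∩ Noa: 10:00-11:30, 12:00-14:00.
Ines ∩ Sofia ∩ Sven ∩ Noa ∩ Aarav: 10:00-11:30, 12:30-14:00.
The last common window of at least 30 minutes is 12:30-14:00; a 30-minute meeting can start as late as 13:30 and still end by 14:00.

13:30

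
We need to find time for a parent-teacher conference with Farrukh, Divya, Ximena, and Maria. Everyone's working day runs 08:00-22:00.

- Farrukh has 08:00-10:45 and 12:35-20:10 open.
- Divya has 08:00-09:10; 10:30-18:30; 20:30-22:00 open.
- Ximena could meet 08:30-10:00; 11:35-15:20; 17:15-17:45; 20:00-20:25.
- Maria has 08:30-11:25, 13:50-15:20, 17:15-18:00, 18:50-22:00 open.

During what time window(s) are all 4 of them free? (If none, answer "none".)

08:30-09:10, 13:50-15:20, 17:15-17:45

Farrukh ∩ Divya: 08:00-09:10, 10:30-10:45, 12:35-18:30.
Farrukh ∩ Divya ∩ Ximena: 08:30-09:10, 12:35-15:20, 17:15-17:45.
Farrukh ∩ Divya ∩ Ximena ∩ Maria: 08:30-09:10, 13:50-15:20, 17:15-17:45.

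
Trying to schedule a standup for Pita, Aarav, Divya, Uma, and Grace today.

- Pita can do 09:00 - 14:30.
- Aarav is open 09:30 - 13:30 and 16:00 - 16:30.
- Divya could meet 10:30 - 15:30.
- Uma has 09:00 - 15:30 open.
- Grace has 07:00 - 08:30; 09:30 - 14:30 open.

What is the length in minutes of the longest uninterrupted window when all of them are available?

Pita ∩ Aarav: 09:30-13:30.
Pita ∩ Aarav ∩ Divya: 10:30-13:30.
Pita ∩ Aarav ∩ Divya ∩ Uma: 10:30-13:30.
Pita ∩ Aarav ∩ Divya ∩ Uma ∩ Grace: 10:30-13:30.
So the common availability across everyone is 10:30-13:30.
The longest is 10:30-13:30 at 180 minutes.

180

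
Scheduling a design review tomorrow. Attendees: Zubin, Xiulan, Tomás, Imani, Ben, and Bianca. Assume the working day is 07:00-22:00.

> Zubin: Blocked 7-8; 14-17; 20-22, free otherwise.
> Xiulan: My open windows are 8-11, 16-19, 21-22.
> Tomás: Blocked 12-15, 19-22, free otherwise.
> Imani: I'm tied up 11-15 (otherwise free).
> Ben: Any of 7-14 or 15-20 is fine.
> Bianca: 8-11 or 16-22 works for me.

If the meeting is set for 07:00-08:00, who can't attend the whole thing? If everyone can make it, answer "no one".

Zubin free: 08:00-14:00, 17:00-20:00 (invert busy blocks within the working day).
Xiulan free: 08:00-11:00, 16:00-19:00, 21:00-22:00.
Tomás free: 07:00-12:00, 15:00-19:00 (invert busy blocks within the working day).
Imani free: 07:00-11:00, 15:00-22:00 (invert busy blocks within the working day).
Ben free: 07:00-14:00, 15:00-20:00.
Bianca free: 08:00-11:00, 16:00-22:00.
Zubin: not fully free for 07:00-08:00. Xiulan: not fully free for 07:00-08:00. Tomás: free for 07:00-08:00. Imani: free for 07:00-08:00. Ben: free for 07:00-08:00. Bianca: not fully free for 07:00-08:00.

Bianca, Xiulan, Zubin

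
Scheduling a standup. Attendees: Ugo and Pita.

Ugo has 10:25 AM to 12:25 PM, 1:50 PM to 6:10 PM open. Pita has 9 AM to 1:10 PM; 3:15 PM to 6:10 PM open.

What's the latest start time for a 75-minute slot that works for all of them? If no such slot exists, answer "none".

Ugo ∩ Pita: 10:25-12:25, 15:15-18:10.
So the common availability across everyone is 10:25-12:25, 15:15-18:10.
The last common window of at least 75 minutes is 15:15-18:10; a 75-minute meeting can start as late as 16:55 and still end by 18:10.

16:55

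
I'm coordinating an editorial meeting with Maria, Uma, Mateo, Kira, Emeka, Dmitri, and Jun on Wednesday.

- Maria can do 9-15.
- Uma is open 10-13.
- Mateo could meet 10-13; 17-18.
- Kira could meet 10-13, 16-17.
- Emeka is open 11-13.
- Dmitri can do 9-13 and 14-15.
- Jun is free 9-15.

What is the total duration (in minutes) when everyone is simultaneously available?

Maria ∩ Uma: 10:00-13:00.
Maria ∩ Uma ∩ Mateo: 10:00-13:00.
Maria ∩ Uma ∩ Mateo ∩ Kira: 10:00-13:00.
Maria ∩ Uma ∩ Mateo ∩ Kira ∩ Emeka: 11:00-13:00.
Maria ∩ Uma ∩ Mateo ∩ Kira ∩ Emeka ∩ Dmitri: 11:00-13:00.
Maria ∩ Uma ∩ Mateo ∩ Kira ∩ Emeka ∩ Dmitri ∩ Jun: 11:00-13:00.
That's a single block of 120 minutes.

120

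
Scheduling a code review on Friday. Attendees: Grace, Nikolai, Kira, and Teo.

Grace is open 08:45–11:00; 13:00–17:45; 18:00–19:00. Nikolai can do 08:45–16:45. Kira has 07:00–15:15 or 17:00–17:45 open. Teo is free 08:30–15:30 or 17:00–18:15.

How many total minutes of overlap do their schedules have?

Grace ∩ Nikolai: 08:45-11:00, 13:00-16:45.
Grace ∩ Nikolai ∩ Kira: 08:45-11:00, 13:00-15:15.
Grace ∩ Nikolai ∩ Kira ∩ Teo: 08:45-11:00, 13:00-15:15.
Summing the common windows: 135 + 135 = 270 minutes.

270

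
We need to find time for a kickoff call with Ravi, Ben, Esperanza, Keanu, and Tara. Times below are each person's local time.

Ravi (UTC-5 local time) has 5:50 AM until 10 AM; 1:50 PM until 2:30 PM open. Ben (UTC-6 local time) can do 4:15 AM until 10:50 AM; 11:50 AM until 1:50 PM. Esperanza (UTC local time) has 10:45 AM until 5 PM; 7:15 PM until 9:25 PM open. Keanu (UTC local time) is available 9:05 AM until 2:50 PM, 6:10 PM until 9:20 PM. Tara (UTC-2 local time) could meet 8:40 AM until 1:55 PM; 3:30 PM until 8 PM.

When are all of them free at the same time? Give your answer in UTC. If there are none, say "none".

10:50-14:50, 19:15-19:30

Ravi in UTC: 10:50-15:00, 18:50-19:30 (add 5h to convert from UTC-5).
Ben in UTC: 10:15-16:50, 17:50-19:50 (add 6h to convert from UTC-6).
Esperanza in UTC: 10:45-17:00, 19:15-21:25.
Keanu in UTC: 09:05-14:50, 18:10-21:20.
Tara in UTC: 10:40-15:55, 17:30-22:00 (add 2h to convert from UTC-2).
Ravi ∩ Ben: 10:50-15:00, 18:50-19:30.
Ravi ∩ Ben ∩ Esperanza: 10:50-15:00, 19:15-19:30.
Ravi ∩ Ben ∩ Esperanza ∩ Keanu: 10:50-14:50, 19:15-19:30.
Ravi ∩ Ben ∩ Esperanza ∩ Keanu ∩ Tara: 10:50-14:50, 19:15-19:30.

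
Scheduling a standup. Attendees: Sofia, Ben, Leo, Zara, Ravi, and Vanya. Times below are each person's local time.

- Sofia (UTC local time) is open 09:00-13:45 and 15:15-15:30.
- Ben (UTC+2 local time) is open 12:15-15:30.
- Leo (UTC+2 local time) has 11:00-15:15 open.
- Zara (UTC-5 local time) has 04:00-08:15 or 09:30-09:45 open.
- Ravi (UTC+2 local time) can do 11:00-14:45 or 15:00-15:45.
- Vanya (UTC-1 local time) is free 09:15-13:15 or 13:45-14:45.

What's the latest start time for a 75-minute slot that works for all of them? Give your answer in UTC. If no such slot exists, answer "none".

11:30

Sofia in UTC: 09:00-13:45, 15:15-15:30.
Ben in UTC: 10:15-13:30 (subtract 2h to convert from UTC+2).
Leo in UTC: 09:00-13:15 (subtract 2h to convert from UTC+2).
Zara in UTC: 09:00-13:15, 14:30-14:45 (add 5h to convert from UTC-5).
Ravi in UTC: 09:00-12:45, 13:00-13:45 (subtract 2h to convert from UTC+2).
Vanya in UTC: 10:15-14:15, 14:45-15:45 (add 1h to convert from UTC-1).
Sofia ∩ Ben: 10:15-13:30.
Sofia ∩ Ben ∩ Leo: 10:15-13:15.
Sofia ∩ Ben ∩ Leo ∩ Zara: 10:15-13:15.
Sofia ∩ Ben ∩ Leo ∩ Zara ∩ Ravi: 10:15-12:45, 13:00-13:15.
Sofia ∩ Ben ∩ Leo ∩ Zara ∩ Ravi ∩ Vanya: 10:15-12:45, 13:00-13:15.
The last common window of at least 75 minutes is 10:15-12:45; a 75-minute meeting can start as late as 11:30 and still end by 12:45.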